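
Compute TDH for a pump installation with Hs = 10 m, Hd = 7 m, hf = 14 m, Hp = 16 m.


TDH = Hs + Hd + hf + Hp = 10 + 7 + 14 + 16 = 47

47 m


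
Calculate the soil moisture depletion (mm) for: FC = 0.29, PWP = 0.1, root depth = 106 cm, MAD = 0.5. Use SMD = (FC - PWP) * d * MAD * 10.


SMD = (FC - PWP) * d * MAD * 10
SMD = (0.29 - 0.1) * 106 * 0.5 * 10
SMD = 0.1900 * 106 * 0.5 * 10

100.7000 mm


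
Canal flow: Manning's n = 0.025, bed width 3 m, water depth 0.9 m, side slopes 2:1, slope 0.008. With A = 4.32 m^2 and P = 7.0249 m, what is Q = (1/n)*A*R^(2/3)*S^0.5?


R = A/P = 4.32/7.0249 = 0.614955
Q = (1/0.025) * 4.32 * 0.614955^(2/3) * 0.008^0.5

11.1768 m^3/s


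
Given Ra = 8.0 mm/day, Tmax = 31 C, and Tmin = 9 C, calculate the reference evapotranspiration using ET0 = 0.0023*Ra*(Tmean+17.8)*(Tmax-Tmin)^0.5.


Tmean = (Tmax + Tmin)/2 = (31 + 9)/2 = 20.0
ET0 = 0.0023 * 8.0 * (20.0 + 17.8) * sqrt(31 - 9)
ET0 = 0.0023 * 8.0 * 37.8 * 4.690416

3.2623 mm/day


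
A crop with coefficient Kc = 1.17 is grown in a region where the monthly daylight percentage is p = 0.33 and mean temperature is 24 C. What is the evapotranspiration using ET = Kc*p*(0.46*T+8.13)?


ET = Kc * p * (0.46*T + 8.13)
ET = 1.17 * 0.33 * (0.46*24 + 8.13)
ET = 1.17 * 0.33 * 19.1700

7.4015 mm/day


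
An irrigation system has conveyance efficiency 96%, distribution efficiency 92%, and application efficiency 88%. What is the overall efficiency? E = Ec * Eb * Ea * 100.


Ec = 0.96, Eb = 0.92, Ea = 0.88
E = 0.96 * 0.92 * 0.88 * 100 = 77.7216%

77.7216 %


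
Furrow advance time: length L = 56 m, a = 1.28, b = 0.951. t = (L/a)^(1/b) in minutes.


t = (L/a)^(1/b)
t = (56/1.28)^(1/0.951)
t = 43.750000^(1/0.951)

53.1531 min


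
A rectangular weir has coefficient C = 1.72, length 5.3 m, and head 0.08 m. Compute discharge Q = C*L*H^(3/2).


Q = C * L * H^(3/2) = 1.72 * 5.3 * 0.08^1.5 = 1.72 * 5.3 * 0.022627

0.2063 m^3/s


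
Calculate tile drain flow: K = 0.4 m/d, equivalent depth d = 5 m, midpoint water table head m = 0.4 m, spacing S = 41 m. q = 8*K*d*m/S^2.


q = 8*K*d*m/S^2
q = 8*0.4*5*0.4/41^2
q = 6.4000 / 1681

0.0038 m/d


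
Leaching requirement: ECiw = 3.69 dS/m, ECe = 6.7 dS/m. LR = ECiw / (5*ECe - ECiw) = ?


LR = ECiw / (5*ECe - ECiw)
LR = 3.69 / (5*6.7 - 3.69)
LR = 3.69 / 29.8100

0.1238


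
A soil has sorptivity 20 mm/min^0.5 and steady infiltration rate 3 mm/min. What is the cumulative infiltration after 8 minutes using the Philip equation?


F = S*sqrt(t) + A*t
F = 20*sqrt(8) + 3*8
F = 20*2.828427 + 24

80.5685 mm


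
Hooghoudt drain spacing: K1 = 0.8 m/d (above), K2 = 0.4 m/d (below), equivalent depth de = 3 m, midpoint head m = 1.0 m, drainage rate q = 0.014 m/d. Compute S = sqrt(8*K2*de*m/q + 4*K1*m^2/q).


S^2 = 8*K2*de*m/q + 4*K1*m^2/q
S^2 = 8*0.4*3*1.0/0.014 + 4*0.8*1.0^2/0.014
S = sqrt(914.2857)

30.2372 m


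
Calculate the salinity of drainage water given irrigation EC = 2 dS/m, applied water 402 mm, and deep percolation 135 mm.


EC_dw = EC_iw * D_iw / D_dw
EC_dw = 2 * 402 / 135
EC_dw = 804 / 135

5.9556 dS/m


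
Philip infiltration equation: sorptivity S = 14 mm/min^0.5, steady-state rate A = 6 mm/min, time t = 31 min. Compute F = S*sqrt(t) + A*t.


F = S*sqrt(t) + A*t
F = 14*sqrt(31) + 6*31
F = 14*5.567764 + 186

263.9487 mm


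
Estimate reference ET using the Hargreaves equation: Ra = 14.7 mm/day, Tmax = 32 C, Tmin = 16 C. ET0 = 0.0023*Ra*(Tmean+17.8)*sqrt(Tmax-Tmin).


Tmean = (Tmax + Tmin)/2 = (32 + 16)/2 = 24.0
ET0 = 0.0023 * 14.7 * (24.0 + 17.8) * sqrt(32 - 16)
ET0 = 0.0023 * 14.7 * 41.8 * 4.000000

5.6530 mm/day


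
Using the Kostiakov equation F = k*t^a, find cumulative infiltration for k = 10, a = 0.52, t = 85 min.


F = k * t^a = 10 * 85^0.52
F = 10 * 10.076225

100.7623 mm


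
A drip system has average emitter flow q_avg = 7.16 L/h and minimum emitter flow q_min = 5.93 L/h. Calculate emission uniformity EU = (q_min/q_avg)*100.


EU = (q_min/q_avg)*100 = (5.93/7.16)*100 = 82.8212%

82.8212 %


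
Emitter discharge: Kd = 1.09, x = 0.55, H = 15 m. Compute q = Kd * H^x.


q = Kd * H^x = 1.09 * 15^0.55 = 1.09 * 4.434556

4.8337 L/h


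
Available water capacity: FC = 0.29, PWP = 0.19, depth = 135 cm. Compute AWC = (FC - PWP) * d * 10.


AWC = (FC - PWP) * d * 10
AWC = (0.29 - 0.19) * 135 * 10
AWC = 0.1000 * 135 * 10

135.0000 mm


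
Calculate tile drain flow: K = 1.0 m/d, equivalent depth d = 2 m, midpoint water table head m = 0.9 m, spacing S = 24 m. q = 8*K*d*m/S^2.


q = 8*K*d*m/S^2
q = 8*1.0*2*0.9/24^2
q = 14.4000 / 576

0.0250 m/d


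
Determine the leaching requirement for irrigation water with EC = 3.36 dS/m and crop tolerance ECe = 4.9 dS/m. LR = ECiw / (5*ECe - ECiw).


LR = ECiw / (5*ECe - ECiw)
LR = 3.36 / (5*4.9 - 3.36)
LR = 3.36 / 21.1400

0.1589


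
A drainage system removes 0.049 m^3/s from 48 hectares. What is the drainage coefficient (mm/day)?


DC = Q * 86400 / (A * 10000) * 1000
DC = 0.049 * 86400 / (48 * 10000) * 1000
DC = 4233600.0000 / 480000

8.8200 mm/day


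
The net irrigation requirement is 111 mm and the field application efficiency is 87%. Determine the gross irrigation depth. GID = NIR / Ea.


Ea = 87% = 0.87
GID = NIR / Ea = 111 / 0.87 = 127.5862 mm

127.5862 mm


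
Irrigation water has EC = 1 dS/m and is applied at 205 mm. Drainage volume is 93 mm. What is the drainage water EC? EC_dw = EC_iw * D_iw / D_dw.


EC_dw = EC_iw * D_iw / D_dw
EC_dw = 1 * 205 / 93
EC_dw = 205 / 93

2.2043 dS/m


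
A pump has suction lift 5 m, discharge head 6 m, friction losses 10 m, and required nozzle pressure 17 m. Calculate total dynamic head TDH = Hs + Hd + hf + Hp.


TDH = Hs + Hd + hf + Hp = 5 + 6 + 10 + 17 = 38

38 m


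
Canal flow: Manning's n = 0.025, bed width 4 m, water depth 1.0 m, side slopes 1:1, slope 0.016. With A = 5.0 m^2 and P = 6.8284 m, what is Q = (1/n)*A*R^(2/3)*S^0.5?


R = A/P = 5.0/6.8284 = 0.732236
Q = (1/0.025) * 5.0 * 0.732236^(2/3) * 0.016^0.5

20.5522 m^3/s


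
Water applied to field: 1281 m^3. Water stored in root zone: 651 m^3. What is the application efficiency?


Ea = V_root / V_field * 100 = 651 / 1281 * 100 = 50.8197%

50.8197 %


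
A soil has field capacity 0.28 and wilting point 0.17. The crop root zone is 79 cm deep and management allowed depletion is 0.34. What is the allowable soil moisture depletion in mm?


SMD = (FC - PWP) * d * MAD * 10
SMD = (0.28 - 0.17) * 79 * 0.34 * 10
SMD = 0.1100 * 79 * 0.34 * 10

29.5460 mm


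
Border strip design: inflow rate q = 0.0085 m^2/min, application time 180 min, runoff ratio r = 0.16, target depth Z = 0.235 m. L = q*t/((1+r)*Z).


L = q*t/((1+r)*Z)
L = 0.0085*180/((1+0.16)*0.235)
L = 1.53/0.2726

5.6126 m


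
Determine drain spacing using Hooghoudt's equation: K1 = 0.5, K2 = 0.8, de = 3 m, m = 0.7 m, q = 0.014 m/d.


S^2 = 8*K2*de*m/q + 4*K1*m^2/q
S^2 = 8*0.8*3*0.7/0.014 + 4*0.5*0.7^2/0.014
S = sqrt(1030.0000)

32.0936 m


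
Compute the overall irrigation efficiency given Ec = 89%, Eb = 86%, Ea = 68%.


Ec = 0.89, Eb = 0.86, Ea = 0.68
E = 0.89 * 0.86 * 0.68 * 100 = 52.0472%

52.0472 %


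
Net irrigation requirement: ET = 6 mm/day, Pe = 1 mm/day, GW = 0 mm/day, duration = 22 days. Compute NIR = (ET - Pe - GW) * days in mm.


Daily deficit = ET - Pe - GW = 6 - 1 - 0 = 5 mm/day
NIR = 5 * 22 = 110 mm

110.0000 mm


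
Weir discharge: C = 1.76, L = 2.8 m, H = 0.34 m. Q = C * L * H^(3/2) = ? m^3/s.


Q = C * L * H^(3/2) = 1.76 * 2.8 * 0.34^1.5 = 1.76 * 2.8 * 0.198252

0.9770 m^3/s


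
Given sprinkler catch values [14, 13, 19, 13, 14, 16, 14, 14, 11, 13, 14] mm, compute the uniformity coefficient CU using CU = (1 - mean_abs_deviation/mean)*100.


mean = 14.090909 mm
MAD = 1.239669 mm
CU = (1 - 1.239669/14.090909)*100

91.2023 %


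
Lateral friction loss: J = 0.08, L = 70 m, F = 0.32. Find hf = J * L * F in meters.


hf = J * L * F = 0.08 * 70 * 0.32 = 1.7920 m

1.7920 m


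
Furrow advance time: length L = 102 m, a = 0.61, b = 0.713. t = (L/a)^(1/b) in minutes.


t = (L/a)^(1/b)
t = (102/0.61)^(1/0.713)
t = 167.213115^(1/0.713)

1312.7778 min


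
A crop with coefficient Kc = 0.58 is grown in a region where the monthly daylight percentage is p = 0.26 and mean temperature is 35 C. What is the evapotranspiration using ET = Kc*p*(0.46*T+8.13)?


ET = Kc * p * (0.46*T + 8.13)
ET = 0.58 * 0.26 * (0.46*35 + 8.13)
ET = 0.58 * 0.26 * 24.2300

3.6539 mm/day


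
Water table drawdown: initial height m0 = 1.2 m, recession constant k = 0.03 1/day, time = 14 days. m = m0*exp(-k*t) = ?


m = m0 * exp(-k*t)
m = 1.2 * exp(-0.03 * 14)
m = 1.2 * exp(-0.4200)

0.7885 m


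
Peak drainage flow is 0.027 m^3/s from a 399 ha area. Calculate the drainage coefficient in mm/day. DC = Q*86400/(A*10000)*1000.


DC = Q * 86400 / (A * 10000) * 1000
DC = 0.027 * 86400 / (399 * 10000) * 1000
DC = 2332800.0000 / 3990000

0.5847 mm/day


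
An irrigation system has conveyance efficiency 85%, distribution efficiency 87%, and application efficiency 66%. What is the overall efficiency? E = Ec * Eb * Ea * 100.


Ec = 0.85, Eb = 0.87, Ea = 0.66
E = 0.85 * 0.87 * 0.66 * 100 = 48.8070%

48.8070 %


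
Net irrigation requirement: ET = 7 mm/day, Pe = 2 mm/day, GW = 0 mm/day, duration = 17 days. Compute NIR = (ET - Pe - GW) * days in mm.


Daily deficit = ET - Pe - GW = 7 - 2 - 0 = 5 mm/day
NIR = 5 * 17 = 85 mm

85.0000 mm


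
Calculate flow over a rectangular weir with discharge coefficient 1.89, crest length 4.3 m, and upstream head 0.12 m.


Q = C * L * H^(3/2) = 1.89 * 4.3 * 0.12^1.5 = 1.89 * 4.3 * 0.041569

0.3378 m^3/s


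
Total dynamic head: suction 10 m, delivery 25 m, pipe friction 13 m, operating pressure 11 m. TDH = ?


TDH = Hs + Hd + hf + Hp = 10 + 25 + 13 + 11 = 59

59 m


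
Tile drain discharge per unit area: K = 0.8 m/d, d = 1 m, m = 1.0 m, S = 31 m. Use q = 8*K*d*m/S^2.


q = 8*K*d*m/S^2
q = 8*0.8*1*1.0/31^2
q = 6.4000 / 961

0.0067 m/d


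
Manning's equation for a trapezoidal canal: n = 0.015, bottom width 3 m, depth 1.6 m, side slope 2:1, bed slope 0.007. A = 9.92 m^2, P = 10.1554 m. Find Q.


R = A/P = 9.92/10.1554 = 0.976820
Q = (1/0.015) * 9.92 * 0.976820^(2/3) * 0.007^0.5

54.4727 m^3/s


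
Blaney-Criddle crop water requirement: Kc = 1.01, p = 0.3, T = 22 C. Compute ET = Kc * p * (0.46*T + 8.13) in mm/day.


ET = Kc * p * (0.46*T + 8.13)
ET = 1.01 * 0.3 * (0.46*22 + 8.13)
ET = 1.01 * 0.3 * 18.2500

5.5297 mm/day


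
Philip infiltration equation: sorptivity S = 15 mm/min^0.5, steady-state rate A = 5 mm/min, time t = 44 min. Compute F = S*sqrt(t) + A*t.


F = S*sqrt(t) + A*t
F = 15*sqrt(44) + 5*44
F = 15*6.633250 + 220

319.4987 mm


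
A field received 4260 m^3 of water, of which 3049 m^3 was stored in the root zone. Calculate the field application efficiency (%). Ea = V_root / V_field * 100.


Ea = V_root / V_field * 100 = 3049 / 4260 * 100 = 71.5728%

71.5728 %


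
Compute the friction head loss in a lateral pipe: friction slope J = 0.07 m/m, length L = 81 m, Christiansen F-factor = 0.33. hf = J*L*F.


hf = J * L * F = 0.07 * 81 * 0.33 = 1.8711 m

1.8711 m


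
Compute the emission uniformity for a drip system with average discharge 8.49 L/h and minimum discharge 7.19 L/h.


EU = (q_min/q_avg)*100 = (7.19/8.49)*100 = 84.6879%

84.6879 %


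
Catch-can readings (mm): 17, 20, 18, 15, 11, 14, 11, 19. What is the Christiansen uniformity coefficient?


mean = 15.625000 mm
MAD = 2.875000 mm
CU = (1 - 2.875000/15.625000)*100

81.6000 %


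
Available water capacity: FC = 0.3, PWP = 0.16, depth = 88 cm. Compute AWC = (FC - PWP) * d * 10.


AWC = (FC - PWP) * d * 10
AWC = (0.3 - 0.16) * 88 * 10
AWC = 0.1400 * 88 * 10

123.2000 mm


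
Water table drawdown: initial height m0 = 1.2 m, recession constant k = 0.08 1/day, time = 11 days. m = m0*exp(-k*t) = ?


m = m0 * exp(-k*t)
m = 1.2 * exp(-0.08 * 11)
m = 1.2 * exp(-0.8800)

0.4977 m


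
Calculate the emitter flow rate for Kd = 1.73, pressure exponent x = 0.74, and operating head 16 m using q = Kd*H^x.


q = Kd * H^x = 1.73 * 16^0.74 = 1.73 * 7.781240

13.4615 L/h


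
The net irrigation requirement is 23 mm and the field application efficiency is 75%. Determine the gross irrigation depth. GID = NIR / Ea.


Ea = 75% = 0.75
GID = NIR / Ea = 23 / 0.75 = 30.6667 mm

30.6667 mm


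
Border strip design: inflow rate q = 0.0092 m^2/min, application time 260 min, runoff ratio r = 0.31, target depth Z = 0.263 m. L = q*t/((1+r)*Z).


L = q*t/((1+r)*Z)
L = 0.0092*260/((1+0.31)*0.263)
L = 2.392/0.34453

6.9428 m


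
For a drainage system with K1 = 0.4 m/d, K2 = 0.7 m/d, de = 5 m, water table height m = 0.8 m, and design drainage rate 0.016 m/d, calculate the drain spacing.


S^2 = 8*K2*de*m/q + 4*K1*m^2/q
S^2 = 8*0.7*5*0.8/0.016 + 4*0.4*0.8^2/0.016
S = sqrt(1464.0000)

38.2623 m


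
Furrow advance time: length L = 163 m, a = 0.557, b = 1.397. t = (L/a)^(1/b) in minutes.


t = (L/a)^(1/b)
t = (163/0.557)^(1/1.397)
t = 292.639138^(1/1.397)

58.2705 min


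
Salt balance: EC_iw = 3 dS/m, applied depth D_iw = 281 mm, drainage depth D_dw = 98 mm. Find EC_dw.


EC_dw = EC_iw * D_iw / D_dw
EC_dw = 3 * 281 / 98
EC_dw = 843 / 98

8.6020 dS/m


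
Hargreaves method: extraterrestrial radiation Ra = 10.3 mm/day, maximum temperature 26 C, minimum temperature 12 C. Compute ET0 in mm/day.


Tmean = (Tmax + Tmin)/2 = (26 + 12)/2 = 19.0
ET0 = 0.0023 * 10.3 * (19.0 + 17.8) * sqrt(26 - 12)
ET0 = 0.0023 * 10.3 * 36.8 * 3.741657

3.2619 mm/day


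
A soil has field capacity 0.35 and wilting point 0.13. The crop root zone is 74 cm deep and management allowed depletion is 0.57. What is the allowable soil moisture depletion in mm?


SMD = (FC - PWP) * d * MAD * 10
SMD = (0.35 - 0.13) * 74 * 0.57 * 10
SMD = 0.2200 * 74 * 0.57 * 10

92.7960 mm


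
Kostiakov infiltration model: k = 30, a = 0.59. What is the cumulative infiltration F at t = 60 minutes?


F = k * t^a = 30 * 60^0.59
F = 30 * 11.197195

335.9159 mm


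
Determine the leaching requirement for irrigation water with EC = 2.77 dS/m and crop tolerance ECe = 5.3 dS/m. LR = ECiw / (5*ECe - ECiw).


LR = ECiw / (5*ECe - ECiw)
LR = 2.77 / (5*5.3 - 2.77)
LR = 2.77 / 23.7300

0.1167


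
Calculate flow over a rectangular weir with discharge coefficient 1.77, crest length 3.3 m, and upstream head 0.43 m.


Q = C * L * H^(3/2) = 1.77 * 3.3 * 0.43^1.5 = 1.77 * 3.3 * 0.281970

1.6470 m^3/s


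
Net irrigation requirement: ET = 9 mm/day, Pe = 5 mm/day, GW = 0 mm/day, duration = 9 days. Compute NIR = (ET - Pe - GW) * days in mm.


Daily deficit = ET - Pe - GW = 9 - 5 - 0 = 4 mm/day
NIR = 4 * 9 = 36 mm

36.0000 mm


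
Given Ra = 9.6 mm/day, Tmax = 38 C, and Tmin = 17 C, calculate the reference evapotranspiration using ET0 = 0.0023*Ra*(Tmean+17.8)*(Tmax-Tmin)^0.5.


Tmean = (Tmax + Tmin)/2 = (38 + 17)/2 = 27.5
ET0 = 0.0023 * 9.6 * (27.5 + 17.8) * sqrt(38 - 17)
ET0 = 0.0023 * 9.6 * 45.3 * 4.582576

4.5836 mm/day


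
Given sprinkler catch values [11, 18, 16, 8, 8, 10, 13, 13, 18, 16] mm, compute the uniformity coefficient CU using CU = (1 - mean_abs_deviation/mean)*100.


mean = 13.100000 mm
MAD = 3.120000 mm
CU = (1 - 3.120000/13.100000)*100

76.1832 %


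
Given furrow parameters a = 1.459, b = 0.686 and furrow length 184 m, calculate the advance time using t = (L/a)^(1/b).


t = (L/a)^(1/b)
t = (184/1.459)^(1/0.686)
t = 126.113777^(1/0.686)

1154.3461 min


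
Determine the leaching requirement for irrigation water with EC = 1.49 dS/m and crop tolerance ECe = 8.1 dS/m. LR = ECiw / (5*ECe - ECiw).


LR = ECiw / (5*ECe - ECiw)
LR = 1.49 / (5*8.1 - 1.49)
LR = 1.49 / 39.0100

0.0382


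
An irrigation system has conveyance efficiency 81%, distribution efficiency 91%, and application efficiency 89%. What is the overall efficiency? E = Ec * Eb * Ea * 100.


Ec = 0.81, Eb = 0.91, Ea = 0.89
E = 0.81 * 0.91 * 0.89 * 100 = 65.6019%

65.6019 %


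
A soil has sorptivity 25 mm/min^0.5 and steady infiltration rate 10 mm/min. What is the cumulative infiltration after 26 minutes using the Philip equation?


F = S*sqrt(t) + A*t
F = 25*sqrt(26) + 10*26
F = 25*5.099020 + 260

387.4755 mm


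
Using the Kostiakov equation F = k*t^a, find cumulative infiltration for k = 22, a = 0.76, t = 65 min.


F = k * t^a = 22 * 65^0.76
F = 22 * 23.867897

525.0937 mm


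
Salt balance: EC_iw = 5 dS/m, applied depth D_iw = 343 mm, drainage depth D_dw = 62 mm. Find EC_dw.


EC_dw = EC_iw * D_iw / D_dw
EC_dw = 5 * 343 / 62
EC_dw = 1715 / 62

27.6613 dS/m


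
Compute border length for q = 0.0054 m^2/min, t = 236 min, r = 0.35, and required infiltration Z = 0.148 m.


L = q*t/((1+r)*Z)
L = 0.0054*236/((1+0.35)*0.148)
L = 1.2744/0.1998

6.3784 m


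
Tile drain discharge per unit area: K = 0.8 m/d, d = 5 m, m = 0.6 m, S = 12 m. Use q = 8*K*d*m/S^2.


q = 8*K*d*m/S^2
q = 8*0.8*5*0.6/12^2
q = 19.2000 / 144

0.1333 m/d


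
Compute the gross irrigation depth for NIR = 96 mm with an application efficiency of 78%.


Ea = 78% = 0.78
GID = NIR / Ea = 96 / 0.78 = 123.0769 mm

123.0769 mm


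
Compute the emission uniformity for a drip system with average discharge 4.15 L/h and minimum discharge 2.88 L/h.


EU = (q_min/q_avg)*100 = (2.88/4.15)*100 = 69.3976%

69.3976 %


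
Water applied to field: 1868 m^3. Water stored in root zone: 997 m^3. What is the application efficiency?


Ea = V_root / V_field * 100 = 997 / 1868 * 100 = 53.3726%

53.3726 %


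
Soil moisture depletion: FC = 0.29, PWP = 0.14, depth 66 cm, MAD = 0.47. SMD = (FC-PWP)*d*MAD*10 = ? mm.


SMD = (FC - PWP) * d * MAD * 10
SMD = (0.29 - 0.14) * 66 * 0.47 * 10
SMD = 0.1500 * 66 * 0.47 * 10

46.5300 mm


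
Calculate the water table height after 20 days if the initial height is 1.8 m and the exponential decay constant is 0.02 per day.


m = m0 * exp(-k*t)
m = 1.8 * exp(-0.02 * 20)
m = 1.8 * exp(-0.4000)

1.2066 m


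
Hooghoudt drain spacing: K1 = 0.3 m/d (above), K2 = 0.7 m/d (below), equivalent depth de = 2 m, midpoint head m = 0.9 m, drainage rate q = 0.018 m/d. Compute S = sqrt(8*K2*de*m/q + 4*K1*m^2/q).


S^2 = 8*K2*de*m/q + 4*K1*m^2/q
S^2 = 8*0.7*2*0.9/0.018 + 4*0.3*0.9^2/0.018
S = sqrt(614.0000)

24.7790 m


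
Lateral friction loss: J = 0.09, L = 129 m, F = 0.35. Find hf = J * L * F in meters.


hf = J * L * F = 0.09 * 129 * 0.35 = 4.0635 m

4.0635 m


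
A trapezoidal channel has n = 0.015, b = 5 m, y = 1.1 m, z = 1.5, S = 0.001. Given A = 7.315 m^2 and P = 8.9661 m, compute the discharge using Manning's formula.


R = A/P = 7.315/8.9661 = 0.815851
Q = (1/0.015) * 7.315 * 0.815851^(2/3) * 0.001^0.5

13.4647 m^3/s


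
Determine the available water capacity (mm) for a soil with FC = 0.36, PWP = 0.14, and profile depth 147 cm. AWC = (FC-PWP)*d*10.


AWC = (FC - PWP) * d * 10
AWC = (0.36 - 0.14) * 147 * 10
AWC = 0.2200 * 147 * 10

323.4000 mm


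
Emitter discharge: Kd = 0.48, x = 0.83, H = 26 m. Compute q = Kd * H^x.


q = Kd * H^x = 0.48 * 26^0.83 = 0.48 * 14.942659

7.1725 L/h


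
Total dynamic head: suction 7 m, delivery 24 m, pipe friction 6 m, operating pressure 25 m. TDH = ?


TDH = Hs + Hd + hf + Hp = 7 + 24 + 6 + 25 = 62

62 m


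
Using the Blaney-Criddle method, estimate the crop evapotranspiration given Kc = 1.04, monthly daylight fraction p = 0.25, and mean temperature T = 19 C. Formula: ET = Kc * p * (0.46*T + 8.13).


ET = Kc * p * (0.46*T + 8.13)
ET = 1.04 * 0.25 * (0.46*19 + 8.13)
ET = 1.04 * 0.25 * 16.8700

4.3862 mm/day


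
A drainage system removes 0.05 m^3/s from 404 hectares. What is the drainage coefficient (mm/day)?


DC = Q * 86400 / (A * 10000) * 1000
DC = 0.05 * 86400 / (404 * 10000) * 1000
DC = 4320000.0000 / 4040000

1.0693 mm/day


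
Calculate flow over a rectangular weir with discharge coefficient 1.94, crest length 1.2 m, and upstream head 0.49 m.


Q = C * L * H^(3/2) = 1.94 * 1.2 * 0.49^1.5 = 1.94 * 1.2 * 0.343000

0.7985 m^3/s


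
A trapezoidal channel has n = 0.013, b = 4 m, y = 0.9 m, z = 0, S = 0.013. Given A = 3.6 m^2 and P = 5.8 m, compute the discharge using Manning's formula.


R = A/P = 3.6/5.8 = 0.620690
Q = (1/0.013) * 3.6 * 0.620690^(2/3) * 0.013^0.5

22.9746 m^3/s


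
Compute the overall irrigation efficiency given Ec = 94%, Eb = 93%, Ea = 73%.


Ec = 0.94, Eb = 0.93, Ea = 0.73
E = 0.94 * 0.93 * 0.73 * 100 = 63.8166%

63.8166 %


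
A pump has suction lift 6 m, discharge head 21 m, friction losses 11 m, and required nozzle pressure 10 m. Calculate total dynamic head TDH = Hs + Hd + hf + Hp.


TDH = Hs + Hd + hf + Hp = 6 + 21 + 11 + 10 = 48

48 m


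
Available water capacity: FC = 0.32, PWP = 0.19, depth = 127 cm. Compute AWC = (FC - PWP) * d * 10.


AWC = (FC - PWP) * d * 10
AWC = (0.32 - 0.19) * 127 * 10
AWC = 0.1300 * 127 * 10

165.1000 mm


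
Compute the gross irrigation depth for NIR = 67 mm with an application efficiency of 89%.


Ea = 89% = 0.89
GID = NIR / Ea = 67 / 0.89 = 75.2809 mm

75.2809 mm


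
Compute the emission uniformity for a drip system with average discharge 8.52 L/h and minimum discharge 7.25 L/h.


EU = (q_min/q_avg)*100 = (7.25/8.52)*100 = 85.0939%

85.0939 %


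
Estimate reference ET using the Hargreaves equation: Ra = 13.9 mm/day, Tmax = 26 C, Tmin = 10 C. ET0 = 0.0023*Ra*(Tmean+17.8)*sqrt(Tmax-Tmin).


Tmean = (Tmax + Tmin)/2 = (26 + 10)/2 = 18.0
ET0 = 0.0023 * 13.9 * (18.0 + 17.8) * sqrt(26 - 10)
ET0 = 0.0023 * 13.9 * 35.8 * 4.000000

4.5781 mm/day


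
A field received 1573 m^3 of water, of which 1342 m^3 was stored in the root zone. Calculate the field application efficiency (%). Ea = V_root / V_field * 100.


Ea = V_root / V_field * 100 = 1342 / 1573 * 100 = 85.3147%

85.3147 %


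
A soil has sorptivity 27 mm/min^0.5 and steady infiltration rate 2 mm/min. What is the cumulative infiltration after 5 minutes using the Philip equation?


F = S*sqrt(t) + A*t
F = 27*sqrt(5) + 2*5
F = 27*2.236068 + 10

70.3738 mm


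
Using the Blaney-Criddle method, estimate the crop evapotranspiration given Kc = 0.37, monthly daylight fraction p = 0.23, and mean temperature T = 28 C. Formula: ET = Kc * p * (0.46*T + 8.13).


ET = Kc * p * (0.46*T + 8.13)
ET = 0.37 * 0.23 * (0.46*28 + 8.13)
ET = 0.37 * 0.23 * 21.0100

1.7880 mm/day


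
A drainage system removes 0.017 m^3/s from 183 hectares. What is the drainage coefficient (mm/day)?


DC = Q * 86400 / (A * 10000) * 1000
DC = 0.017 * 86400 / (183 * 10000) * 1000
DC = 1468800.0000 / 1830000

0.8026 mm/day


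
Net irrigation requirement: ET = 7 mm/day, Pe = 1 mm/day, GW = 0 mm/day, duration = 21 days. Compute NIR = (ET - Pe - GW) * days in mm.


Daily deficit = ET - Pe - GW = 7 - 1 - 0 = 6 mm/day
NIR = 6 * 21 = 126 mm

126.0000 mm


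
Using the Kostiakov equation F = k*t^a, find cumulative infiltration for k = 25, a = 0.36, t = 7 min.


F = k * t^a = 25 * 7^0.36
F = 25 * 2.014816

50.3704 mm


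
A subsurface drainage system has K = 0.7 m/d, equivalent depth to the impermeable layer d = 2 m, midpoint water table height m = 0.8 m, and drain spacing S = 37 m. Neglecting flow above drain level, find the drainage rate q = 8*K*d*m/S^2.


q = 8*K*d*m/S^2
q = 8*0.7*2*0.8/37^2
q = 8.9600 / 1369

0.0065 m/d


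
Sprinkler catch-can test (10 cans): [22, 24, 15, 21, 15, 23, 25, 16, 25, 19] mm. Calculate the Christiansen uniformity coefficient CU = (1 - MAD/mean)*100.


mean = 20.500000 mm
MAD = 3.400000 mm
CU = (1 - 3.400000/20.500000)*100

83.4146 %


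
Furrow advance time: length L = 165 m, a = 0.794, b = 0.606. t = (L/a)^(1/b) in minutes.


t = (L/a)^(1/b)
t = (165/0.794)^(1/0.606)
t = 207.808564^(1/0.606)

6676.1661 min


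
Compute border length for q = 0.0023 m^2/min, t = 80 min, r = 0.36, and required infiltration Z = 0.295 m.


L = q*t/((1+r)*Z)
L = 0.0023*80/((1+0.36)*0.295)
L = 0.184/0.4012

0.4586 m


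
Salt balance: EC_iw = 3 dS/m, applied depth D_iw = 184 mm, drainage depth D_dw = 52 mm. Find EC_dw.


EC_dw = EC_iw * D_iw / D_dw
EC_dw = 3 * 184 / 52
EC_dw = 552 / 52

10.6154 dS/m


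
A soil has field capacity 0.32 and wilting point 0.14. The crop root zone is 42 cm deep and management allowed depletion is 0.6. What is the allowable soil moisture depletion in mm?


SMD = (FC - PWP) * d * MAD * 10
SMD = (0.32 - 0.14) * 42 * 0.6 * 10
SMD = 0.1800 * 42 * 0.6 * 10

45.3600 mm


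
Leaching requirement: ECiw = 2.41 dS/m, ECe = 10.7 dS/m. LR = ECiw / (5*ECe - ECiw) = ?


LR = ECiw / (5*ECe - ECiw)
LR = 2.41 / (5*10.7 - 2.41)
LR = 2.41 / 51.0900

0.0472


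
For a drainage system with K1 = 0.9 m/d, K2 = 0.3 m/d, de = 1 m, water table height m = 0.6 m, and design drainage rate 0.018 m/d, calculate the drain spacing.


S^2 = 8*K2*de*m/q + 4*K1*m^2/q
S^2 = 8*0.3*1*0.6/0.018 + 4*0.9*0.6^2/0.018
S = sqrt(152.0000)

12.3288 m


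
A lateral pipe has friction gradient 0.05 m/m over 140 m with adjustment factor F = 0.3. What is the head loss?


hf = J * L * F = 0.05 * 140 * 0.3 = 2.1000 m

2.1000 m


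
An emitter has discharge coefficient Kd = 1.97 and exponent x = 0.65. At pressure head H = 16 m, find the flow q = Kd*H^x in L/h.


q = Kd * H^x = 1.97 * 16^0.65 = 1.97 * 6.062866

11.9438 L/h


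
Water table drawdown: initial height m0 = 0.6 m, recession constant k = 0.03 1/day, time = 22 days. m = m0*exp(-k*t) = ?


m = m0 * exp(-k*t)
m = 0.6 * exp(-0.03 * 22)
m = 0.6 * exp(-0.6600)

0.3101 m


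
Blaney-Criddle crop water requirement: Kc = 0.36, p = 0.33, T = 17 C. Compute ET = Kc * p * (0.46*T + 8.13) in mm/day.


ET = Kc * p * (0.46*T + 8.13)
ET = 0.36 * 0.33 * (0.46*17 + 8.13)
ET = 0.36 * 0.33 * 15.9500

1.8949 mm/day


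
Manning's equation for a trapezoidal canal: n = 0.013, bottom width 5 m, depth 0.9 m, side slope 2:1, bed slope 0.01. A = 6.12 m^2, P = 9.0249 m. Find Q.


R = A/P = 6.12/9.0249 = 0.678124
Q = (1/0.013) * 6.12 * 0.678124^(2/3) * 0.01^0.5

36.3369 m^3/s


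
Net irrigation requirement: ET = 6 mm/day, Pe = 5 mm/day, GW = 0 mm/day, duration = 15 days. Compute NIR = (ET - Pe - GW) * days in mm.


Daily deficit = ET - Pe - GW = 6 - 5 - 0 = 1 mm/day
NIR = 1 * 15 = 15 mm

15.0000 mm


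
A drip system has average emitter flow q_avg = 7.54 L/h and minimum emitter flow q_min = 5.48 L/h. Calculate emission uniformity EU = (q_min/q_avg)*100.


EU = (q_min/q_avg)*100 = (5.48/7.54)*100 = 72.6790%

72.6790 %


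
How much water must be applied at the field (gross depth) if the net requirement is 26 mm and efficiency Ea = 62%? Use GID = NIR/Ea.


Ea = 62% = 0.62
GID = NIR / Ea = 26 / 0.62 = 41.9355 mm

41.9355 mm


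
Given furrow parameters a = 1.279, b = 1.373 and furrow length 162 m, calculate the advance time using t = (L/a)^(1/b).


t = (L/a)^(1/b)
t = (162/1.279)^(1/1.373)
t = 126.661454^(1/1.373)

33.9957 min


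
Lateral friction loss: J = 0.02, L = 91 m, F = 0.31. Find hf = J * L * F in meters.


hf = J * L * F = 0.02 * 91 * 0.31 = 0.5642 m

0.5642 m


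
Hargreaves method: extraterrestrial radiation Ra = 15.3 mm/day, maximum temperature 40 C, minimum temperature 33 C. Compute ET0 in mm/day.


Tmean = (Tmax + Tmin)/2 = (40 + 33)/2 = 36.5
ET0 = 0.0023 * 15.3 * (36.5 + 17.8) * sqrt(40 - 33)
ET0 = 0.0023 * 15.3 * 54.3 * 2.645751

5.0555 mm/day


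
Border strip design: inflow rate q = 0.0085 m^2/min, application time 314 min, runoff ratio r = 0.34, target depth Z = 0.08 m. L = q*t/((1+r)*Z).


L = q*t/((1+r)*Z)
L = 0.0085*314/((1+0.34)*0.08)
L = 2.669/0.1072

24.8974 m


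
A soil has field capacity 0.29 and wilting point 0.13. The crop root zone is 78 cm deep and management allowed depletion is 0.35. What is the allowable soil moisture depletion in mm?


SMD = (FC - PWP) * d * MAD * 10
SMD = (0.29 - 0.13) * 78 * 0.35 * 10
SMD = 0.1600 * 78 * 0.35 * 10

43.6800 mm


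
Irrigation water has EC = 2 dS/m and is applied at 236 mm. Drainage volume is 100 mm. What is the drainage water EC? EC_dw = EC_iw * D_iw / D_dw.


EC_dw = EC_iw * D_iw / D_dw
EC_dw = 2 * 236 / 100
EC_dw = 472 / 100

4.7200 dS/m


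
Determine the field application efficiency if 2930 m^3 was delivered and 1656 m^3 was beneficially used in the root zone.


Ea = V_root / V_field * 100 = 1656 / 2930 * 100 = 56.5188%

56.5188 %


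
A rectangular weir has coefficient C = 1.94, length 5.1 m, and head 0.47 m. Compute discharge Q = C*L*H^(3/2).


Q = C * L * H^(3/2) = 1.94 * 5.1 * 0.47^1.5 = 1.94 * 5.1 * 0.322216

3.1880 m^3/s


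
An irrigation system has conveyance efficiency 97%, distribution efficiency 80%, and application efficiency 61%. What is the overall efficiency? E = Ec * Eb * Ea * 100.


Ec = 0.97, Eb = 0.8, Ea = 0.61
E = 0.97 * 0.8 * 0.61 * 100 = 47.3360%

47.3360 %


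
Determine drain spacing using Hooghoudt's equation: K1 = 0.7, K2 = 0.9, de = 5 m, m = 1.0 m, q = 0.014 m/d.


S^2 = 8*K2*de*m/q + 4*K1*m^2/q
S^2 = 8*0.9*5*1.0/0.014 + 4*0.7*1.0^2/0.014
S = sqrt(2771.4286)

52.6444 m


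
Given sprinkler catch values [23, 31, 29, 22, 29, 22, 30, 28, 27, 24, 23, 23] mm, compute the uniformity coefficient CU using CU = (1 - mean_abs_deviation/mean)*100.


mean = 25.916667 mm
MAD = 3.083333 mm
CU = (1 - 3.083333/25.916667)*100

88.1029 %


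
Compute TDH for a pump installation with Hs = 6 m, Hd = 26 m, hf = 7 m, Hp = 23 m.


TDH = Hs + Hd + hf + Hp = 6 + 26 + 7 + 23 = 62

62 m


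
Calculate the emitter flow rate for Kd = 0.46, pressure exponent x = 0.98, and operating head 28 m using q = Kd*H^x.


q = Kd * H^x = 0.46 * 28^0.98 = 0.46 * 26.194787

12.0496 L/h


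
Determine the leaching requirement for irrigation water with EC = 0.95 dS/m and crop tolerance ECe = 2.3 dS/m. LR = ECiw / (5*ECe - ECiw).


LR = ECiw / (5*ECe - ECiw)
LR = 0.95 / (5*2.3 - 0.95)
LR = 0.95 / 10.5500

0.0900


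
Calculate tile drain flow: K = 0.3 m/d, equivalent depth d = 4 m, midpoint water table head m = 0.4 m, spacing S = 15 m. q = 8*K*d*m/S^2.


q = 8*K*d*m/S^2
q = 8*0.3*4*0.4/15^2
q = 3.8400 / 225

0.0171 m/d


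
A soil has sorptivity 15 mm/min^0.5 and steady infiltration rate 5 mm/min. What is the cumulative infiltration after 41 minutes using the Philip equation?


F = S*sqrt(t) + A*t
F = 15*sqrt(41) + 5*41
F = 15*6.403124 + 205

301.0469 mm


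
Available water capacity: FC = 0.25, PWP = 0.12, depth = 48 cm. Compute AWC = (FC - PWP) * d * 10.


AWC = (FC - PWP) * d * 10
AWC = (0.25 - 0.12) * 48 * 10
AWC = 0.1300 * 48 * 10

62.4000 mm


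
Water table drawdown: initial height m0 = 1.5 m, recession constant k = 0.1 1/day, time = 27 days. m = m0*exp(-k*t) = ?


m = m0 * exp(-k*t)
m = 1.5 * exp(-0.1 * 27)
m = 1.5 * exp(-2.7000)

0.1008 m


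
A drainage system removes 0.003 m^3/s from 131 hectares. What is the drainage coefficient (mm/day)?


DC = Q * 86400 / (A * 10000) * 1000
DC = 0.003 * 86400 / (131 * 10000) * 1000
DC = 259200.0000 / 1310000

0.1979 mm/day


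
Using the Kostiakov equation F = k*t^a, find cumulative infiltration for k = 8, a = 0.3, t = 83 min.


F = k * t^a = 8 * 83^0.3
F = 8 * 3.764640

30.1171 mm


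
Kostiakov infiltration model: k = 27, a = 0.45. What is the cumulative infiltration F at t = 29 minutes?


F = k * t^a = 27 * 29^0.45
F = 27 * 4.550709

122.8691 mm


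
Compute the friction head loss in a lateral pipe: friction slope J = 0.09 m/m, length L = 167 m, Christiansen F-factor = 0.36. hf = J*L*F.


hf = J * L * F = 0.09 * 167 * 0.36 = 5.4108 m

5.4108 m


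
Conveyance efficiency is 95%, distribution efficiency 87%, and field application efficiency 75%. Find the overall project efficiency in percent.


Ec = 0.95, Eb = 0.87, Ea = 0.75
E = 0.95 * 0.87 * 0.75 * 100 = 61.9875%

61.9875 %


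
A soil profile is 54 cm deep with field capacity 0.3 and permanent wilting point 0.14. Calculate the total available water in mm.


AWC = (FC - PWP) * d * 10
AWC = (0.3 - 0.14) * 54 * 10
AWC = 0.1600 * 54 * 10

86.4000 mm


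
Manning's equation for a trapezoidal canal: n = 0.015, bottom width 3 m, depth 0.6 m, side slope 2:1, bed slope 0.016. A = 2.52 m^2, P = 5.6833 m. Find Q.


R = A/P = 2.52/5.6833 = 0.443404
Q = (1/0.015) * 2.52 * 0.443404^(2/3) * 0.016^0.5

12.3567 m^3/s


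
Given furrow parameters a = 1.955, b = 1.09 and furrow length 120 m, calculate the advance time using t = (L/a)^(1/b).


t = (L/a)^(1/b)
t = (120/1.955)^(1/1.09)
t = 61.381074^(1/1.09)

43.6917 min


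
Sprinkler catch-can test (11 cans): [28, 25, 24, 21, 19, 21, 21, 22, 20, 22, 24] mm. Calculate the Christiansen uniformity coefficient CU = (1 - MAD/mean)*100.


mean = 22.454545 mm
MAD = 2.033058 mm
CU = (1 - 2.033058/22.454545)*100

90.9459 %


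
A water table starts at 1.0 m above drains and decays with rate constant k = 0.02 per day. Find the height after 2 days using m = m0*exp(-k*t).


m = m0 * exp(-k*t)
m = 1.0 * exp(-0.02 * 2)
m = 1.0 * exp(-0.0400)

0.9608 m


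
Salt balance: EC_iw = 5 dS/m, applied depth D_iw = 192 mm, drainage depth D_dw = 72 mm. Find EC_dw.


EC_dw = EC_iw * D_iw / D_dw
EC_dw = 5 * 192 / 72
EC_dw = 960 / 72

13.3333 dS/m


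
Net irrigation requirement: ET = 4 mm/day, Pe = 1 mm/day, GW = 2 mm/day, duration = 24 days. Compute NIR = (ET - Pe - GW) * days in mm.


Daily deficit = ET - Pe - GW = 4 - 1 - 2 = 1 mm/day
NIR = 1 * 24 = 24 mm

24.0000 mm


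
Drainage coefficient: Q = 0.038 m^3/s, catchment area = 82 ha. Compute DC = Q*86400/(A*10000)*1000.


DC = Q * 86400 / (A * 10000) * 1000
DC = 0.038 * 86400 / (82 * 10000) * 1000
DC = 3283200.0000 / 820000

4.0039 mm/day


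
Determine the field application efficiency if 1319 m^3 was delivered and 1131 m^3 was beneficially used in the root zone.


Ea = V_root / V_field * 100 = 1131 / 1319 * 100 = 85.7468%

85.7468 %


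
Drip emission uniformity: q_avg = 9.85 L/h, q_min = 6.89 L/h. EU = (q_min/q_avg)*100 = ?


EU = (q_min/q_avg)*100 = (6.89/9.85)*100 = 69.9492%

69.9492 %


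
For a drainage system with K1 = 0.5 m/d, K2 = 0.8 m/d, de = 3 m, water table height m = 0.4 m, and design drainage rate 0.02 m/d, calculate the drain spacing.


S^2 = 8*K2*de*m/q + 4*K1*m^2/q
S^2 = 8*0.8*3*0.4/0.02 + 4*0.5*0.4^2/0.02
S = sqrt(400.0000)

20.0000 m


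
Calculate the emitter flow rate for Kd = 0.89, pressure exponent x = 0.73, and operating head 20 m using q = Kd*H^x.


q = Kd * H^x = 0.89 * 20^0.73 = 0.89 * 8.907419

7.9276 L/h


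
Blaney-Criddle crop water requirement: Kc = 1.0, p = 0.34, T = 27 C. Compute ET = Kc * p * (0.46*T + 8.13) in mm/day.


ET = Kc * p * (0.46*T + 8.13)
ET = 1.0 * 0.34 * (0.46*27 + 8.13)
ET = 1.0 * 0.34 * 20.5500

6.9870 mm/day


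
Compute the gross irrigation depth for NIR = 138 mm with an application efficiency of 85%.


Ea = 85% = 0.85
GID = NIR / Ea = 138 / 0.85 = 162.3529 mm

162.3529 mm


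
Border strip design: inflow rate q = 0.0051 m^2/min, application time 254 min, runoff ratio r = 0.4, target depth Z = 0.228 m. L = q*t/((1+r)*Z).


L = q*t/((1+r)*Z)
L = 0.0051*254/((1+0.4)*0.228)
L = 1.2954/0.3192

4.0583 m


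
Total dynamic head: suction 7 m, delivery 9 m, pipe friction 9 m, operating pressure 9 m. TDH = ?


TDH = Hs + Hd + hf + Hp = 7 + 9 + 9 + 9 = 34

34 m


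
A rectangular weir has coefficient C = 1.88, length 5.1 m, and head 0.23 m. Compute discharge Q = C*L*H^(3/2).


Q = C * L * H^(3/2) = 1.88 * 5.1 * 0.23^1.5 = 1.88 * 5.1 * 0.110304

1.0576 m^3/s


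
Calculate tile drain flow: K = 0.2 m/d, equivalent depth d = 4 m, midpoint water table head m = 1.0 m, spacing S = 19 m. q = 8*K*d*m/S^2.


q = 8*K*d*m/S^2
q = 8*0.2*4*1.0/19^2
q = 6.4000 / 361

0.0177 m/d


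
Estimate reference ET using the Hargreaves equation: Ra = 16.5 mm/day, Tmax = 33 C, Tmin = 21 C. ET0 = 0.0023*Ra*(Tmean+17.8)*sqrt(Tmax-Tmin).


Tmean = (Tmax + Tmin)/2 = (33 + 21)/2 = 27.0
ET0 = 0.0023 * 16.5 * (27.0 + 17.8) * sqrt(33 - 21)
ET0 = 0.0023 * 16.5 * 44.8 * 3.464102

5.8895 mm/day


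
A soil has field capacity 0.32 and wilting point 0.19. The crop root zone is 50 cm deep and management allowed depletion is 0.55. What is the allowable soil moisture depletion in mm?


SMD = (FC - PWP) * d * MAD * 10
SMD = (0.32 - 0.19) * 50 * 0.55 * 10
SMD = 0.1300 * 50 * 0.55 * 10

35.7500 mm


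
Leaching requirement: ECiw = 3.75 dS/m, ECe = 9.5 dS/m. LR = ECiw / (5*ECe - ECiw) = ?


LR = ECiw / (5*ECe - ECiw)
LR = 3.75 / (5*9.5 - 3.75)
LR = 3.75 / 43.7500

0.0857


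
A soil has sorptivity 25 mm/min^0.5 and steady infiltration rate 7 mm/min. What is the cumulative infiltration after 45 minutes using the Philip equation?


F = S*sqrt(t) + A*t
F = 25*sqrt(45) + 7*45
F = 25*6.708204 + 315

482.7051 mm


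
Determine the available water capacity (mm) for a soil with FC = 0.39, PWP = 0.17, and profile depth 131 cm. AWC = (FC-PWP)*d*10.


AWC = (FC - PWP) * d * 10
AWC = (0.39 - 0.17) * 131 * 10
AWC = 0.2200 * 131 * 10

288.2000 mm


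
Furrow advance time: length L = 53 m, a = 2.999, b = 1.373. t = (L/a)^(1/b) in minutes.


t = (L/a)^(1/b)
t = (53/2.999)^(1/1.373)
t = 17.672558^(1/1.373)

8.0993 min


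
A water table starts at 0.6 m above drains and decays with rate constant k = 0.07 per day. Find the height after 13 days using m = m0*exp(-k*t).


m = m0 * exp(-k*t)
m = 0.6 * exp(-0.07 * 13)
m = 0.6 * exp(-0.9100)

0.2415 m


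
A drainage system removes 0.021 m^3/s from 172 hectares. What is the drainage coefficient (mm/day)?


DC = Q * 86400 / (A * 10000) * 1000
DC = 0.021 * 86400 / (172 * 10000) * 1000
DC = 1814400.0000 / 1720000

1.0549 mm/day


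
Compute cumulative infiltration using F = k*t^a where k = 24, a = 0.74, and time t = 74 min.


F = k * t^a = 24 * 74^0.74
F = 24 * 24.167486

580.0197 mm


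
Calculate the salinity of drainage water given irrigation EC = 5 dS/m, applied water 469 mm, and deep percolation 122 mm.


EC_dw = EC_iw * D_iw / D_dw
EC_dw = 5 * 469 / 122
EC_dw = 2345 / 122

19.2213 dS/m


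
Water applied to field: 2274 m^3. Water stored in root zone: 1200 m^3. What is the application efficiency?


Ea = V_root / V_field * 100 = 1200 / 2274 * 100 = 52.7704%

52.7704 %


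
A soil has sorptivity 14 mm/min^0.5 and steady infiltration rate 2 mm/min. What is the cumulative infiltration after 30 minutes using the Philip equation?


F = S*sqrt(t) + A*t
F = 14*sqrt(30) + 2*30
F = 14*5.477226 + 60

136.6812 mm


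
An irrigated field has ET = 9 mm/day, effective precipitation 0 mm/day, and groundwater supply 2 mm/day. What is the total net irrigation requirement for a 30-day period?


Daily deficit = ET - Pe - GW = 9 - 0 - 2 = 7 mm/day
NIR = 7 * 30 = 210 mm

210.0000 mm


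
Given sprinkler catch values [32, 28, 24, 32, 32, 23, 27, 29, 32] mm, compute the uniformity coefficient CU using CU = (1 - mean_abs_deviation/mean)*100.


mean = 28.777778 mm
MAD = 2.913580 mm
CU = (1 - 2.913580/28.777778)*100

89.8756 %


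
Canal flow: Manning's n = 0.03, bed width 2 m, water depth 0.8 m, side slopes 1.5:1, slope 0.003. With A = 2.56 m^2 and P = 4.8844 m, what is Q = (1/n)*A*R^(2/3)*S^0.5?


R = A/P = 2.56/4.8844 = 0.524118
Q = (1/0.03) * 2.56 * 0.524118^(2/3) * 0.003^0.5

3.0383 m^3/s


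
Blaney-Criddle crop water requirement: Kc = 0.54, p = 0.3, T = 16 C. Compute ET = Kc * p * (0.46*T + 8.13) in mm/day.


ET = Kc * p * (0.46*T + 8.13)
ET = 0.54 * 0.3 * (0.46*16 + 8.13)
ET = 0.54 * 0.3 * 15.4900

2.5094 mm/day


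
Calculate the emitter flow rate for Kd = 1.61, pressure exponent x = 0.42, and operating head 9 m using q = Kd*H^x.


q = Kd * H^x = 1.61 * 9^0.42 = 1.61 * 2.516413

4.0514 L/h
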